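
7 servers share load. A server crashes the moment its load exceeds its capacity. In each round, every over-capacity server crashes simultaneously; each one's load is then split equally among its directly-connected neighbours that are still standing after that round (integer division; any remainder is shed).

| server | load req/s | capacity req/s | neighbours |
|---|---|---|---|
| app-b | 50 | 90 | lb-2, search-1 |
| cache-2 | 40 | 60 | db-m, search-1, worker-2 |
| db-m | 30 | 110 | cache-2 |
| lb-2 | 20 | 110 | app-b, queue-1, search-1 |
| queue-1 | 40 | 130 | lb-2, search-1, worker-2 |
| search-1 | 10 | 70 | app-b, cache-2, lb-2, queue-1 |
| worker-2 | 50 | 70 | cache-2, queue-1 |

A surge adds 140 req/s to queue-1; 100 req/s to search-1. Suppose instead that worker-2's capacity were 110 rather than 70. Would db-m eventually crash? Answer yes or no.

With worker-2's capacity at 110:
Round 1 — queue-1 at 180 > 130; search-1 at 110 > 70. queue-1, search-1 crash.
  queue-1 sheds 180 req/s to lb-2, worker-2: 90 each.
    lb-2: 20+90 = 110 ≤ 110
    worker-2: 50+90 = 140 > 110
  search-1 sheds 110 req/s to app-b, cache-2, lb-2: 36 each (2 lost).
    app-b: 50+36 = 86 ≤ 90
    cache-2: 40+36 = 76 > 60
    lb-2: 110+36 = 146 > 110
Round 2 — cache-2, lb-2, worker-2 crash.
  cache-2 sheds 76 req/s to db-m: 76 each.
    db-m: 30+76 = 106 ≤ 110
  lb-2 sheds 146 req/s to app-b: 146 each.
    app-b: 86+146 = 232 > 90
  worker-2 sheds 140 req/s: no online neighbours, lost.
Round 3 — app-b crashes.
  app-b sheds 232 req/s: no online neighbours, lost.
No further crashes.

no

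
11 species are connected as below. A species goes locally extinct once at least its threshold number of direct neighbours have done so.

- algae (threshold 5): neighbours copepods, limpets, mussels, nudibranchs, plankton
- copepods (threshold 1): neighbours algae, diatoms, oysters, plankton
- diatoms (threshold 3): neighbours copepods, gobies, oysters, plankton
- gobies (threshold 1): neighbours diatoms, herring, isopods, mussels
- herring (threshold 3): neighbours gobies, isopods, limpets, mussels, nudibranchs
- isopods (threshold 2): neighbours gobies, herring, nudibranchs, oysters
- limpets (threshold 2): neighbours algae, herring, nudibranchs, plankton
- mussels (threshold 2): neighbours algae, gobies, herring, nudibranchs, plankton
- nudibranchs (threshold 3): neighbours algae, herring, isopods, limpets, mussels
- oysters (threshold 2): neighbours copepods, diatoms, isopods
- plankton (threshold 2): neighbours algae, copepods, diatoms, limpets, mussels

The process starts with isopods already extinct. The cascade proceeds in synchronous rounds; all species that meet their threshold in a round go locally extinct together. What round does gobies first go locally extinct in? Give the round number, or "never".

Round 1 — isopods goes locally extinct (initial).
Round 2 — checking thresholds:
  gobies: 1 of 4 neighbours ≥ 1, goes locally extinct.
  herring: 1 of 5 neighbours < 3, below threshold.
  nudibranchs: 1 of 5 neighbours < 3, below threshold.
  oysters: 1 of 3 neighbours < 2, below threshold.
Round 3 — no new extinctions; cascade stops.

2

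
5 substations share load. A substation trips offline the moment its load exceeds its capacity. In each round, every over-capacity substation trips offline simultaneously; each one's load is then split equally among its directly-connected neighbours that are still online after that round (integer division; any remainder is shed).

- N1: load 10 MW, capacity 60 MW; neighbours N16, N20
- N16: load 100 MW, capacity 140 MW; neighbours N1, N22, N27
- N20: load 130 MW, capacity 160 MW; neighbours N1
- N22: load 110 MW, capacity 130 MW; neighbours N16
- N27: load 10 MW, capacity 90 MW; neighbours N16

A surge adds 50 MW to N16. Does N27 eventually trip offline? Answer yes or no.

no

Round 1 — N16 at 150 > 140. N16 trips offline.
  N16 sheds 150 MW to N1, N22, N27: 50 each.
    N1: 10+50 = 60 ≤ 60
    N22: 110+50 = 160 > 130
    N27: 10+50 = 60 ≤ 90
Round 2 — N22 trips offline.
  N22 sheds 160 MW: no online neighbours, lost.
No further trips.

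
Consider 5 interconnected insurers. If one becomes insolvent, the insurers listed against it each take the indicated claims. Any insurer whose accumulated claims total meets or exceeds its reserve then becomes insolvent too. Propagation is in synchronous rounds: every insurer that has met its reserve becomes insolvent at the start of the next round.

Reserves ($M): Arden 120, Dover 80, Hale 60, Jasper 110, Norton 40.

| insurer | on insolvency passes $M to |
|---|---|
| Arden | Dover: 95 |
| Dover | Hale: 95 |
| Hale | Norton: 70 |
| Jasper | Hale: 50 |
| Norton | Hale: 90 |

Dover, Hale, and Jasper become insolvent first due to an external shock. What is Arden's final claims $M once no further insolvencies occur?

0

Round 1 — Dover, Hale, Jasper become insolvent (initial).
  Norton: +70 → 70 ≥ 40
Round 2 — Norton becomes insolvent.
No further insolvencies.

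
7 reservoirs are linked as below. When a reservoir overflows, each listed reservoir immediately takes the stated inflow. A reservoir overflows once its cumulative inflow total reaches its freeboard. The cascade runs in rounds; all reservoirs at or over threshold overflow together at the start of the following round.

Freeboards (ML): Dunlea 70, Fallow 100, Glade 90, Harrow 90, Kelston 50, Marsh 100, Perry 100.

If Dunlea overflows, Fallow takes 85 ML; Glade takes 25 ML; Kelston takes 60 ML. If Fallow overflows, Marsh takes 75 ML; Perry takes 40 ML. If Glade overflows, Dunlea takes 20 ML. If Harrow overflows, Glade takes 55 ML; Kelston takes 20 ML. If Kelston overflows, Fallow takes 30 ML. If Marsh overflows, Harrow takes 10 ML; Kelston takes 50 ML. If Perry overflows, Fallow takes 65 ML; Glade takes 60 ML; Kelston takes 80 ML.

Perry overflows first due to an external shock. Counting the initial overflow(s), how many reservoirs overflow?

2

Round 1 — Perry overflows (initial).
  Fallow: +65 → 65 < 100
  Glade: +60 → 60 < 90
  Kelston: +80 → 80 ≥ 50
Round 2 — Kelston overflows.
  Fallow: +30 → 95 < 100
No further overflows.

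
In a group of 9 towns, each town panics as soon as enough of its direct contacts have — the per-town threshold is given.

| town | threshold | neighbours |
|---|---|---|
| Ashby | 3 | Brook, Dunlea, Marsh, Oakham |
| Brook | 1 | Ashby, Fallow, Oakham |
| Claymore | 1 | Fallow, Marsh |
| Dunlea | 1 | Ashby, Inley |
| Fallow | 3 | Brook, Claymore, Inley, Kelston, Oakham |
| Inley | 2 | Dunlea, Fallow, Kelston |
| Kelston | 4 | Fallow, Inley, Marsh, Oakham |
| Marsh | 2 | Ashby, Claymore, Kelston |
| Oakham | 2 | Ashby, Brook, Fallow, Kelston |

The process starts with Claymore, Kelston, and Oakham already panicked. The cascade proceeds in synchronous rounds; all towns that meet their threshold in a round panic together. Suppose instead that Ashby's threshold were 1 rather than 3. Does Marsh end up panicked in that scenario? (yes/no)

yes

With Ashby's threshold at 1:
Round 1 — Claymore, Kelston, Oakham panic (initial).
Round 2 — checking thresholds:
  Ashby: 1 of 4 neighbours ≥ 1, panics.
  Brook: 1 of 3 neighbours ≥ 1, panics.
  Fallow: 3 of 5 neighbours ≥ 3, panics.
  Inley: 1 of 3 neighbours < 2, below threshold.
  Marsh: 2 of 3 neighbours ≥ 2, panics.
Round 3 — checking thresholds:
  Dunlea: 1 of 2 neighbours ≥ 1, panics.
  Inley: 2 of 3 neighbours ≥ 2, panics.
Round 4 — no new panics; cascade stops.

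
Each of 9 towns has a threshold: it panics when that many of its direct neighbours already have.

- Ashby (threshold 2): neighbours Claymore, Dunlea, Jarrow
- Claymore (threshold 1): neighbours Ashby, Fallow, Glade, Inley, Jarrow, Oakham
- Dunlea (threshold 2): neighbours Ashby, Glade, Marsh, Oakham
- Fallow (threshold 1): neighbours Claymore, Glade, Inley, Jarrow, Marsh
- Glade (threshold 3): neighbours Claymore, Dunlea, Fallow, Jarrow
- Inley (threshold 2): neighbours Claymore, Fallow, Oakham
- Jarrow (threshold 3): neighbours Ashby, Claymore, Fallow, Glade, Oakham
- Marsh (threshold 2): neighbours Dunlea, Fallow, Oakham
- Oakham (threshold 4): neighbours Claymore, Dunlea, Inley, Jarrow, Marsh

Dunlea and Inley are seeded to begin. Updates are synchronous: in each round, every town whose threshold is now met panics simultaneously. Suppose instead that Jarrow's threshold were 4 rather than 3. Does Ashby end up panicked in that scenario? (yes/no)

With Jarrow's threshold at 4:
Round 1 — Dunlea, Inley panic (initial).
Round 2 — checking thresholds:
  Ashby: 1 of 3 neighbours < 2, below threshold.
  Claymore: 1 of 6 neighbours ≥ 1, panics.
  Fallow: 1 of 5 neighbours ≥ 1, panics.
  Glade: 1 of 4 neighbours < 3, below threshold.
  Marsh: 1 of 3 neighbours < 2, below threshold.
  Oakham: 2 of 5 neighbours < 4, below threshold.
Round 3 — checking thresholds:
  Ashby: 2 of 3 neighbours ≥ 2, panics.
  Glade: 3 of 4 neighbours ≥ 3, panics.
  Jarrow: 2 of 5 neighbours < 4, below threshold.
  Marsh: 2 of 3 neighbours ≥ 2, panics.
  Oakham: 3 of 5 neighbours < 4, below threshold.
Round 4 — checking thresholds:
  Jarrow: 4 of 5 neighbours ≥ 4, panics.
  Oakham: 4 of 5 neighbours ≥ 4, panics.
Round 5 — no new panics; cascade stops.

yes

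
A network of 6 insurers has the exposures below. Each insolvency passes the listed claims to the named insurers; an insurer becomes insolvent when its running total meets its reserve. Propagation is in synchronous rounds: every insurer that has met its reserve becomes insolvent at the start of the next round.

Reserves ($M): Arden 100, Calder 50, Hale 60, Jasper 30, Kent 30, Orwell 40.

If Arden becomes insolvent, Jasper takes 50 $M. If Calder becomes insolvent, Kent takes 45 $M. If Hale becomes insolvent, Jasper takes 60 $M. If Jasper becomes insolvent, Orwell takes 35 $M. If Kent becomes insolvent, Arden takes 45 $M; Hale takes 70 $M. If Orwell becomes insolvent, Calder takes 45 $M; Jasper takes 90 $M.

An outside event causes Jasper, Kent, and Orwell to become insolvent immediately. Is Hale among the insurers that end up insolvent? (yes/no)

Round 1 — Jasper, Kent, Orwell become insolvent (initial).
  Arden: +45 → 45 < 100
  Calder: +45 → 45 < 50
  Hale: +70 → 70 ≥ 60
Round 2 — Hale becomes insolvent.
No further insolvencies.

yes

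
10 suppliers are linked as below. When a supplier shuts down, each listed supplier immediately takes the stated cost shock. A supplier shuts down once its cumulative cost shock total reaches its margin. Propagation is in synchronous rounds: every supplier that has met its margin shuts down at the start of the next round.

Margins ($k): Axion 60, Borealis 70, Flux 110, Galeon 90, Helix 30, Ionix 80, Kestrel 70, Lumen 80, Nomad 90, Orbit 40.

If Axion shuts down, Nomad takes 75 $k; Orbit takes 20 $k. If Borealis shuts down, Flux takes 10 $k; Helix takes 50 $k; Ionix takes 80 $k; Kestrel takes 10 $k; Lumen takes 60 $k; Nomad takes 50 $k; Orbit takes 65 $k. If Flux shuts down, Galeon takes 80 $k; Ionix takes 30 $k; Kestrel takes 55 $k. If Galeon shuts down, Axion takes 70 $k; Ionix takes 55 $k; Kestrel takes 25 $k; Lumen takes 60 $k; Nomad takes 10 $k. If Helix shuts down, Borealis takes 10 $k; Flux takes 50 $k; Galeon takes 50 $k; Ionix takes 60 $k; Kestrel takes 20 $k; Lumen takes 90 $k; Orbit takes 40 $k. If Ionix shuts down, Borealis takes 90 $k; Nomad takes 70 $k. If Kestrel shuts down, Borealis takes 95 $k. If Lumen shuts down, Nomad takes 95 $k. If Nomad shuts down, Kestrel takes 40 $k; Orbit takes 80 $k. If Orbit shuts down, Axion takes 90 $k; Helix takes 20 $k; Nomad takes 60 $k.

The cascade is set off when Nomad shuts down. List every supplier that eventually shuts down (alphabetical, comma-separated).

Round 1 — Nomad shuts down (initial).
  Kestrel: +40 → 40 < 70
  Orbit: +80 → 80 ≥ 40
Round 2 — Orbit shuts down.
  Axion: +90 → 90 ≥ 60
  Helix: +20 → 20 < 30
Round 3 — Axion shuts down.
No further shutdowns.

Axion, Nomad, Orbit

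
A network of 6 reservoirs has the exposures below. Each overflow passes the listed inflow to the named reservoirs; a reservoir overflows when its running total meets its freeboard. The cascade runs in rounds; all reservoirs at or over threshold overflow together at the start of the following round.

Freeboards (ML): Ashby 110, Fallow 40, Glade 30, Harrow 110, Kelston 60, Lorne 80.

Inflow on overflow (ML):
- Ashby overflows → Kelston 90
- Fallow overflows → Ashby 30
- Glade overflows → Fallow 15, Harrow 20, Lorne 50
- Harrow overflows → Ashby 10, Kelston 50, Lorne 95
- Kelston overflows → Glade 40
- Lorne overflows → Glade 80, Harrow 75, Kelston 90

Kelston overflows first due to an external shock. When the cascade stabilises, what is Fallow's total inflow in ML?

15

Round 1 — Kelston overflows (initial).
  Glade: +40 → 40 ≥ 30
Round 2 — Glade overflows.
  Fallow: +15 → 15 < 40
  Harrow: +20 → 20 < 110
  Lorne: +50 → 50 < 80
No further overflows.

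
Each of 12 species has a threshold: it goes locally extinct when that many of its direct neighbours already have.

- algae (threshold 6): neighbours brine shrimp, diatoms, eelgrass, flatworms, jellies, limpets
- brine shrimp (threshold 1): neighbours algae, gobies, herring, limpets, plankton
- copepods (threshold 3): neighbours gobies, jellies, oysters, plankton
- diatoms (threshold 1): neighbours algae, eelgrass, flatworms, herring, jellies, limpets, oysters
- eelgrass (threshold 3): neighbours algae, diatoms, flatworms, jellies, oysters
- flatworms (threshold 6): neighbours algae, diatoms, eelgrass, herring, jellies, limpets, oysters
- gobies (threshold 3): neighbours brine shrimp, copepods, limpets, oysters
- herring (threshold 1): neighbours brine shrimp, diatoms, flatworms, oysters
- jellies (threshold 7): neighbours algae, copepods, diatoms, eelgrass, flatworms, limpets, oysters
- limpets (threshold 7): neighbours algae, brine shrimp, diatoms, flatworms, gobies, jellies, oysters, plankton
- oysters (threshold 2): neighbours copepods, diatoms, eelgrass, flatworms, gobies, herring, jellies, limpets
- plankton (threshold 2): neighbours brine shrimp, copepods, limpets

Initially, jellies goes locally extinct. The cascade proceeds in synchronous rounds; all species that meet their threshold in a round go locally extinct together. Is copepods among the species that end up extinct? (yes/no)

Round 1 — jellies goes locally extinct (initial).
Round 2 — checking thresholds:
  algae: 1 of 6 neighbours < 6, below threshold.
  copepods: 1 of 4 neighbours < 3, below threshold.
  diatoms: 1 of 7 neighbours ≥ 1, goes locally extinct.
  eelgrass: 1 of 5 neighbours < 3, below threshold.
  flatworms: 1 of 7 neighbours < 6, below threshold.
  limpets: 1 of 8 neighbours < 7, below threshold.
  oysters: 1 of 8 neighbours < 2, below threshold.
Round 3 — checking thresholds:
  algae: 2 of 6 neighbours < 6, below threshold.
  copepods: 1 of 4 neighbours < 3, below threshold.
  eelgrass: 2 of 5 neighbours < 3, below threshold.
  flatworms: 2 of 7 neighbours < 6, below threshold.
  herring: 1 of 4 neighbours ≥ 1, goes locally extinct.
  limpets: 2 of 8 neighbours < 7, below threshold.
  oysters: 2 of 8 neighbours ≥ 2, goes locally extinct.
Round 4 — checking thresholds:
  algae: 2 of 6 neighbours < 6, below threshold.
  brine shrimp: 1 of 5 neighbours ≥ 1, goes locally extinct.
  copepods: 2 of 4 neighbours < 3, below threshold.
  eelgrass: 3 of 5 neighbours ≥ 3, goes locally extinct.
  flatworms: 4 of 7 neighbours < 6, below threshold.
  gobies: 1 of 4 neighbours < 3, below threshold.
  limpets: 3 of 8 neighbours < 7, below threshold.
Round 5 — no new extinctions; cascade stops.

no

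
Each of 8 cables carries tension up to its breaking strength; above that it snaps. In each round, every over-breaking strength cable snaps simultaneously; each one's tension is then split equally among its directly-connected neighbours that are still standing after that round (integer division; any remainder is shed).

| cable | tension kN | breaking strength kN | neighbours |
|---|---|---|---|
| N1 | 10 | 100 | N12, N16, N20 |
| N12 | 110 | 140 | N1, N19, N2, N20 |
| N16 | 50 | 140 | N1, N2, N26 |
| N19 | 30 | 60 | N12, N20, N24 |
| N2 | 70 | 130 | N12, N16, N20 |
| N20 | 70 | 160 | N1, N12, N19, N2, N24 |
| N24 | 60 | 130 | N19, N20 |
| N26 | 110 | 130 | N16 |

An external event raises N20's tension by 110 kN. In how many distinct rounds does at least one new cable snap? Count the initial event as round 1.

5

Round 1 — N20 at 180 > 160. N20 snaps.
  N20 sheds 180 kN to N1, N12, N19, N2, N24: 36 each.
    N1: 10+36 = 46 ≤ 100
    N12: 110+36 = 146 > 140
    N19: 30+36 = 66 > 60
    N2: 70+36 = 106 ≤ 130
    N24: 60+36 = 96 ≤ 130
Round 2 — N12, N19 snap.
  N12 sheds 146 kN to N1, N2: 73 each.
    N1: 46+73 = 119 > 100
    N2: 106+73 = 179 > 130
  N19 sheds 66 kN to N24: 66 each.
    N24: 96+66 = 162 > 130
Round 3 — N1, N2, N24 snap.
  N1 sheds 119 kN to N16: 119 each.
    N16: 50+119 = 169 > 140
  N2 sheds 179 kN to N16: 179 each.
    N16: 169+179 = 348 > 140
  N24 sheds 162 kN: no online neighbours, lost.
Round 4 — N16 snaps.
  N16 sheds 348 kN to N26: 348 each.
    N26: 110+348 = 458 > 130
Round 5 — N26 snaps.
  N26 sheds 458 kN: no online neighbours, lost.
No further breaks.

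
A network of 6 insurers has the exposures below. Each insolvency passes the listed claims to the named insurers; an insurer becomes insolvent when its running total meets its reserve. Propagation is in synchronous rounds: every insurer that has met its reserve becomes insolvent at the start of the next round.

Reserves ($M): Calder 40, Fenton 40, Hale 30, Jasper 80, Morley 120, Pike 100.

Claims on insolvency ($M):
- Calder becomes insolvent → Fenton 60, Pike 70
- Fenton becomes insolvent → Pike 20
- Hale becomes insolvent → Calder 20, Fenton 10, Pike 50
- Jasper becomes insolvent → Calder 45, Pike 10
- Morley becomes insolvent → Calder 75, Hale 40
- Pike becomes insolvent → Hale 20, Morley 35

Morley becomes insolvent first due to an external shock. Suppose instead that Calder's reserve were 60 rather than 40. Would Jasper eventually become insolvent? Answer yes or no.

no

With Calder's reserve at 60:
Round 1 — Morley becomes insolvent (initial).
  Calder: +75 → 75 ≥ 60
  Hale: +40 → 40 ≥ 30
Round 2 — Calder, Hale become insolvent.
  Fenton: +60+10 → 70 ≥ 40
  Pike: +70+50 → 120 ≥ 100
Round 3 — Fenton, Pike become insolvent.
No further insolvencies.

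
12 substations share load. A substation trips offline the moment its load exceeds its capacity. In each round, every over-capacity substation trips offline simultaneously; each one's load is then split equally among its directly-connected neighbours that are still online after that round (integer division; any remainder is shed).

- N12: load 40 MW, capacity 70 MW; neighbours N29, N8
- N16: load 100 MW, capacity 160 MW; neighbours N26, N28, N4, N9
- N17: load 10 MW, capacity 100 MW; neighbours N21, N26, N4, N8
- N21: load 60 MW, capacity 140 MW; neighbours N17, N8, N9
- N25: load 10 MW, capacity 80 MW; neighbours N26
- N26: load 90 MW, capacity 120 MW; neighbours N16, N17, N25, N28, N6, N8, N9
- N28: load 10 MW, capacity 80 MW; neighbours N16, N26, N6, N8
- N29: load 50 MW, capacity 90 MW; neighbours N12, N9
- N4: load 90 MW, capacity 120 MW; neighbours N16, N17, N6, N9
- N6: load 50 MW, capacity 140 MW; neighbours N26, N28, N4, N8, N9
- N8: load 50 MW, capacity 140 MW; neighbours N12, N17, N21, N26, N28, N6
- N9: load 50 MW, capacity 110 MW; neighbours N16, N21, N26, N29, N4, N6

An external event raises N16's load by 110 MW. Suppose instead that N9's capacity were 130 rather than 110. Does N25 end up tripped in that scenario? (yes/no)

With N9's capacity at 130:
Round 1 — N16 at 210 > 160. N16 trips offline.
  N16 sheds 210 MW to N26, N28, N4, N9: 52 each (2 lost).
    N26: 90+52 = 142 > 120
    N28: 10+52 = 62 ≤ 80
    N4: 90+52 = 142 > 120
    N9: 50+52 = 102 ≤ 130
Round 2 — N26, N4 trip offline.
  N26 sheds 142 MW to N17, N25, N28, N6, N8, N9: 23 each (4 lost).
    N17: 10+23 = 33 ≤ 100
    N25: 10+23 = 33 ≤ 80
    N28: 62+23 = 85 > 80
    N6: 50+23 = 73 ≤ 140
    N8: 50+23 = 73 ≤ 140
    N9: 102+23 = 125 ≤ 130
  N4 sheds 142 MW to N17, N6, N9: 47 each (1 lost).
    N17: 33+47 = 80 ≤ 100
    N6: 73+47 = 120 ≤ 140
    N9: 125+47 = 172 > 130
Round 3 — N28, N9 trip offline.
  N28 sheds 85 MW to N6, N8: 42 each (1 lost).
    N6: 120+42 = 162 > 140
    N8: 73+42 = 115 ≤ 140
  N9 sheds 172 MW to N21, N29, N6: 57 each (1 lost).
    N21: 60+57 = 117 ≤ 140
    N29: 50+57 = 107 > 90
    N6: 162+57 = 219 > 140
Round 4 — N29, N6 trip offline.
  N29 sheds 107 MW to N12: 107 each.
    N12: 40+107 = 147 > 70
  N6 sheds 219 MW to N8: 219 each.
    N8: 115+219 = 334 > 140
Round 5 — N12, N8 trip offline.
  N12 sheds 147 MW: no online neighbours, lost.
  N8 sheds 334 MW to N17, N21: 167 each.
    N17: 80+167 = 247 > 100
    N21: 117+167 = 284 > 140
Round 6 — N17, N21 trip offline.
  N17 sheds 247 MW: no online neighbours, lost.
  N21 sheds 284 MW: no online neighbours, lost.
No further trips.

no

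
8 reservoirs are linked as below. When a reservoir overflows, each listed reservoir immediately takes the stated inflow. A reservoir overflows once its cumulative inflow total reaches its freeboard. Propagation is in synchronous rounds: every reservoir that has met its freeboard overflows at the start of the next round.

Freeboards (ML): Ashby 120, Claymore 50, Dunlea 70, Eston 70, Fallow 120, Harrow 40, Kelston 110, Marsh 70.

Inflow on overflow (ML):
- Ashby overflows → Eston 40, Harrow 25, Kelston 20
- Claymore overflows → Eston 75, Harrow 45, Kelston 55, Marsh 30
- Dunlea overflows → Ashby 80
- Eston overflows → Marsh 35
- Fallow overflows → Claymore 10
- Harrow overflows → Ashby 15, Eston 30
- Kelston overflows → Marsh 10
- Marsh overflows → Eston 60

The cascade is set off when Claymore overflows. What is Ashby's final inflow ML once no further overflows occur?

Round 1 — Claymore overflows (initial).
  Eston: +75 → 75 ≥ 70
  Harrow: +45 → 45 ≥ 40
  Kelston: +55 → 55 < 110
  Marsh: +30 → 30 < 70
Round 2 — Eston, Harrow overflow.
  Ashby: +15 → 15 < 120
  Marsh: +35 → 65 < 70
No further overflows.

15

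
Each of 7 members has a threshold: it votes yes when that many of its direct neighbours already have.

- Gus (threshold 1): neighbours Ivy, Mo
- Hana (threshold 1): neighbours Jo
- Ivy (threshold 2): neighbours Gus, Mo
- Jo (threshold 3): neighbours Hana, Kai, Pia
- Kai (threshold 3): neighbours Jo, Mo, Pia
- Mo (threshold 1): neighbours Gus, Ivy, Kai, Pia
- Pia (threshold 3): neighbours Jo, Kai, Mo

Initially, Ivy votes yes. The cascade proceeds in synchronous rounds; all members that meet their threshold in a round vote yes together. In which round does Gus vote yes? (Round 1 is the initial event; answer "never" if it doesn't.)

2

Round 1 — Ivy votes yes (initial).
Round 2 — checking thresholds:
  Gus: 1 of 2 neighbours ≥ 1, votes yes.
  Mo: 1 of 4 neighbours ≥ 1, votes yes.
Round 3 — no new yes votes; cascade stops.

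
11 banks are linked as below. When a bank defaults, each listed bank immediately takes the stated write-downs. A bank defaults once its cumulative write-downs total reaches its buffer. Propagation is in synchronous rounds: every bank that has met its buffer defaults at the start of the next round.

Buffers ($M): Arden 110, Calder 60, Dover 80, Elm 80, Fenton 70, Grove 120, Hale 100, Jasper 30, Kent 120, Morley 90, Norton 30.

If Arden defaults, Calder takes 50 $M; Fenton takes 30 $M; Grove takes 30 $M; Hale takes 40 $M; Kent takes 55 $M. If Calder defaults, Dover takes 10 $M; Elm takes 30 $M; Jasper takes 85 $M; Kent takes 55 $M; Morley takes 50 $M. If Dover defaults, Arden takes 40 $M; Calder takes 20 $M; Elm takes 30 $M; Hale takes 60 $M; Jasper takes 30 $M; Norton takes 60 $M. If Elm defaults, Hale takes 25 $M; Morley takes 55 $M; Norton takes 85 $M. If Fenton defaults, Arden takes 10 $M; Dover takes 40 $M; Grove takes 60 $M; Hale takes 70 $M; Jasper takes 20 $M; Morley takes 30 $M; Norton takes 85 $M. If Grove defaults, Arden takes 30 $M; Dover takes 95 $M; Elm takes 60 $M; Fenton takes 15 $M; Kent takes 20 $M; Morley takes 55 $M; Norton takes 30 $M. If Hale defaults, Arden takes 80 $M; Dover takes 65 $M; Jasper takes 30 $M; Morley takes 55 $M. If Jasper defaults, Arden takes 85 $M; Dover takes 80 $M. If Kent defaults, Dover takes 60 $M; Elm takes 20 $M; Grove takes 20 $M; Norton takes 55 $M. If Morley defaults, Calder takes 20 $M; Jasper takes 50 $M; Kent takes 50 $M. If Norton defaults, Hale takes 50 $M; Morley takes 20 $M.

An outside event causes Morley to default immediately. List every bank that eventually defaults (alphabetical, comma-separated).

Arden, Calder, Dover, Elm, Hale, Jasper, Kent, Morley, Norton

Round 1 — Morley defaults (initial).
  Calder: +20 → 20 < 60
  Jasper: +50 → 50 ≥ 30
  Kent: +50 → 50 < 120
Round 2 — Jasper defaults.
  Arden: +85 → 85 < 110
  Dover: +80 → 80 ≥ 80
Round 3 — Dover defaults.
  Arden: +40 → 125 ≥ 110
  Calder: +20 → 40 < 60
  Elm: +30 → 30 < 80
  Hale: +60 → 60 < 100
  Norton: +60 → 60 ≥ 30
Round 4 — Arden, Norton default.
  Calder: +50 → 90 ≥ 60
  Fenton: +30 → 30 < 70
  Grove: +30 → 30 < 120
  Hale: +40+50 → 150 ≥ 100
  Kent: +55 → 105 < 120
Round 5 — Calder, Hale default.
  Elm: +30 → 60 < 80
  Kent: +55 → 160 ≥ 120
Round 6 — Kent defaults.
  Elm: +20 → 80 ≥ 80
  Grove: +20 → 50 < 120
Round 7 — Elm defaults.
No further defaults.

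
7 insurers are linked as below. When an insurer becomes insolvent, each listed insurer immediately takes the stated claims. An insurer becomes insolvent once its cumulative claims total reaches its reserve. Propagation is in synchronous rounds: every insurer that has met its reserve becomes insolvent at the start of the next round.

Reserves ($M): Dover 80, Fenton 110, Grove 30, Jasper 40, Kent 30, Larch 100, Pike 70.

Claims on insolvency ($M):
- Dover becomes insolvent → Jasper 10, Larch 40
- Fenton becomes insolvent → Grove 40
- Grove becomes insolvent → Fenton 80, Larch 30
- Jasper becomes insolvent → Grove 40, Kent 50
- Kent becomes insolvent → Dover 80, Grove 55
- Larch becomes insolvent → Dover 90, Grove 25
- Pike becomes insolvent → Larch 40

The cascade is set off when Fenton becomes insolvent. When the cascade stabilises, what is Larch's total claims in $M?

Round 1 — Fenton becomes insolvent (initial).
  Grove: +40 → 40 ≥ 30
Round 2 — Grove becomes insolvent.
  Larch: +30 → 30 < 100
No further insolvencies.

30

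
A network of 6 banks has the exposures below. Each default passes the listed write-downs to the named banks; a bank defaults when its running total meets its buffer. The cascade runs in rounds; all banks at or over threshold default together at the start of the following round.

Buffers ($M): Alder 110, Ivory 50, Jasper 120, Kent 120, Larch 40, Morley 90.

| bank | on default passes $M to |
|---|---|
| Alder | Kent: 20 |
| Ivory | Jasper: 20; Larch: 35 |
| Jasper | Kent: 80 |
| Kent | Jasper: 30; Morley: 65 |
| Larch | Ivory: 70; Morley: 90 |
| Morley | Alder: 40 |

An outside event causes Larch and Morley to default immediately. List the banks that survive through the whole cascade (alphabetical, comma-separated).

Alder, Jasper, Kent

Round 1 — Larch, Morley default (initial).
  Alder: +40 → 40 < 110
  Ivory: +70 → 70 ≥ 50
Round 2 — Ivory defaults.
  Jasper: +20 → 20 < 120
No further defaults.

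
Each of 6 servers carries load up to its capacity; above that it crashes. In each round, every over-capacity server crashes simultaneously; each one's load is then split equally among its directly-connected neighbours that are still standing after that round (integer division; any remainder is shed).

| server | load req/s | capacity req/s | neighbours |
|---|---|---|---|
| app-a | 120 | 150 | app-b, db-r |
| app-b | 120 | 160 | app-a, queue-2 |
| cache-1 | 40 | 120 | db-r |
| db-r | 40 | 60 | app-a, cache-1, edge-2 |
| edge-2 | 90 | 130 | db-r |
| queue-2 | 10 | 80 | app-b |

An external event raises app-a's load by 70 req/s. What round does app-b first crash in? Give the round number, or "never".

Round 1 — app-a at 190 > 150. app-a crashes.
  app-a sheds 190 req/s to app-b, db-r: 95 each.
    app-b: 120+95 = 215 > 160
    db-r: 40+95 = 135 > 60
Round 2 — app-b, db-r crash.
  app-b sheds 215 req/s to queue-2: 215 each.
    queue-2: 10+215 = 225 > 80
  db-r sheds 135 req/s to cache-1, edge-2: 67 each (1 lost).
    cache-1: 40+67 = 107 ≤ 120
    edge-2: 90+67 = 157 > 130
Round 3 — edge-2, queue-2 crash.
  edge-2 sheds 157 req/s: no online neighbours, lost.
  queue-2 sheds 225 req/s: no online neighbours, lost.
No further crashes.

2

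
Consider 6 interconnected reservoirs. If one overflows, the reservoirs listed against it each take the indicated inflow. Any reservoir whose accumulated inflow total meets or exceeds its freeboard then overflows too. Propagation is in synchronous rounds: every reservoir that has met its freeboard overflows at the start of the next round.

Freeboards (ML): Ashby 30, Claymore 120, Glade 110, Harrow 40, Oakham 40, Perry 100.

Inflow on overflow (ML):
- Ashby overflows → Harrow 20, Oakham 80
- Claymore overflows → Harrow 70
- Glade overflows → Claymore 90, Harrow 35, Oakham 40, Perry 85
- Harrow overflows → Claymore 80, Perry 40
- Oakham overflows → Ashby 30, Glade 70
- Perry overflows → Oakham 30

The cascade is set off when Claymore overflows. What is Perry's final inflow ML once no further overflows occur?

40

Round 1 — Claymore overflows (initial).
  Harrow: +70 → 70 ≥ 40
Round 2 — Harrow overflows.
  Perry: +40 → 40 < 100
No further overflows.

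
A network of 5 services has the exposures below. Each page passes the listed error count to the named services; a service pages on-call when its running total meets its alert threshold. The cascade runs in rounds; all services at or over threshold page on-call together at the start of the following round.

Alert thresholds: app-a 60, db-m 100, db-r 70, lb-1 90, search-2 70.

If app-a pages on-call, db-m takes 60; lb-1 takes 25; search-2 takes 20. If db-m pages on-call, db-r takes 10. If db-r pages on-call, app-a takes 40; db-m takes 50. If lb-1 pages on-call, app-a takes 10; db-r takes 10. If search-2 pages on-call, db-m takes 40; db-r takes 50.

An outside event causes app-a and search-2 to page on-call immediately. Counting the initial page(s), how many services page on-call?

Round 1 — app-a, search-2 page on-call (initial).
  db-m: +60+40 → 100 ≥ 100
  db-r: +50 → 50 < 70
  lb-1: +25 → 25 < 90
Round 2 — db-m pages on-call.
  db-r: +10 → 60 < 70
No further pages.

3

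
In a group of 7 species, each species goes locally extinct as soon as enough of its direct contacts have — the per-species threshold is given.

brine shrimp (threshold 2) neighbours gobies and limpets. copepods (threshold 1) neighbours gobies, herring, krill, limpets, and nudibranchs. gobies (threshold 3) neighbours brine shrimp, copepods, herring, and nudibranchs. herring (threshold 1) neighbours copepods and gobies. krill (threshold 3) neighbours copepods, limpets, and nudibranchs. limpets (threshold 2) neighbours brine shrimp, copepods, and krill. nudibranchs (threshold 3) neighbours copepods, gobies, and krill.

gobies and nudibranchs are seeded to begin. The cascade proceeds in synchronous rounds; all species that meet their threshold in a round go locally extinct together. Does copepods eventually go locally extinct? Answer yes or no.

Round 1 — gobies, nudibranchs go locally extinct (initial).
Round 2 — checking thresholds:
  brine shrimp: 1 of 2 neighbours < 2, holds.
  copepods: 2 of 5 neighbours ≥ 1, goes locally extinct.
  herring: 1 of 2 neighbours ≥ 1, goes locally extinct.
  krill: 1 of 3 neighbours < 3, holds.
Round 3 — no new extinctions; cascade stops.

yes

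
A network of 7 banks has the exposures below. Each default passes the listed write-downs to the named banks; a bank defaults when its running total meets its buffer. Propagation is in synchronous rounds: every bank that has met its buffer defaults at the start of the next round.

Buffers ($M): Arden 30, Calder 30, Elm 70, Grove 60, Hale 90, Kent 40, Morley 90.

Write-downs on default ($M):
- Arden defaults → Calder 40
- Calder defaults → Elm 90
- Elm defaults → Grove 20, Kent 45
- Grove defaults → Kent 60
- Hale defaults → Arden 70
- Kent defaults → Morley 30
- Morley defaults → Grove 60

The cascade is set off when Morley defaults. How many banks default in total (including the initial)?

3

Round 1 — Morley defaults (initial).
  Grove: +60 → 60 ≥ 60
Round 2 — Grove defaults.
  Kent: +60 → 60 ≥ 40
Round 3 — Kent defaults.
No further defaults.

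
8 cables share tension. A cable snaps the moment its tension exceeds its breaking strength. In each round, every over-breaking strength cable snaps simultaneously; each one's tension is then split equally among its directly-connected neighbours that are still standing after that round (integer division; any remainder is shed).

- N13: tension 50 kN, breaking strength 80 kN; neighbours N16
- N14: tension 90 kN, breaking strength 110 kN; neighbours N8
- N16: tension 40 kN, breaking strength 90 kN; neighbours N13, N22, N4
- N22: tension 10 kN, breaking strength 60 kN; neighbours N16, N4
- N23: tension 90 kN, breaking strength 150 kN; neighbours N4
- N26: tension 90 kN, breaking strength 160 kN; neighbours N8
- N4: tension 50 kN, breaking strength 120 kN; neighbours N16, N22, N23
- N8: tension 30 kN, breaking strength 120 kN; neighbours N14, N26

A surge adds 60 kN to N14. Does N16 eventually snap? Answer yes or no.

no

Round 1 — N14 at 150 > 110. N14 snaps.
  N14 sheds 150 kN to N8: 150 each.
    N8: 30+150 = 180 > 120
Round 2 — N8 snaps.
  N8 sheds 180 kN to N26: 180 each.
    N26: 90+180 = 270 > 160
Round 3 — N26 snaps.
  N26 sheds 270 kN: no online neighbours, lost.
No further breaks.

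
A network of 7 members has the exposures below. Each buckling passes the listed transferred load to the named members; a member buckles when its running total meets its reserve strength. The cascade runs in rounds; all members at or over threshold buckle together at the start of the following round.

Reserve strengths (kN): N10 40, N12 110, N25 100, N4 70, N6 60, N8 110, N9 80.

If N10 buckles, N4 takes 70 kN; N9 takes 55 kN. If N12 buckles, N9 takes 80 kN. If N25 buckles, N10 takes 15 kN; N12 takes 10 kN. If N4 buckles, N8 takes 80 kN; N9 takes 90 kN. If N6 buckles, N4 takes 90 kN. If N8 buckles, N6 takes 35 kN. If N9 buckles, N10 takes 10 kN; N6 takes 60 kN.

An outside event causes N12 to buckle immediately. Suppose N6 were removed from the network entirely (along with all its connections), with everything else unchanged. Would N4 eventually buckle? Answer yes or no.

With N6 removed:
Round 1 — N12 buckles (initial).
  N9: +80 → 80 ≥ 80
Round 2 — N9 buckles.
  N10: +10 → 10 < 40
No further bucklings.

no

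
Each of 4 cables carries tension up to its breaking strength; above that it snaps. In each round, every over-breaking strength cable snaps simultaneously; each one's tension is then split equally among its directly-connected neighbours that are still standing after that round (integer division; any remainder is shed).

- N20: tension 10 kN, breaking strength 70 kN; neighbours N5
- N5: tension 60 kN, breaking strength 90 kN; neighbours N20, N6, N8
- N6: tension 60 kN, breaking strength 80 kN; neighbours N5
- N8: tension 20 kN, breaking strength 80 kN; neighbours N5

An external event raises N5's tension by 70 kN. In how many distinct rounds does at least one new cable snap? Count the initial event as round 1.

Round 1 — N5 at 130 > 90. N5 snaps.
  N5 sheds 130 kN to N20, N6, N8: 43 each (1 lost).
    N20: 10+43 = 53 ≤ 70
    N6: 60+43 = 103 > 80
    N8: 20+43 = 63 ≤ 80
Round 2 — N6 snaps.
  N6 sheds 103 kN: no online neighbours, lost.
No further breaks.

2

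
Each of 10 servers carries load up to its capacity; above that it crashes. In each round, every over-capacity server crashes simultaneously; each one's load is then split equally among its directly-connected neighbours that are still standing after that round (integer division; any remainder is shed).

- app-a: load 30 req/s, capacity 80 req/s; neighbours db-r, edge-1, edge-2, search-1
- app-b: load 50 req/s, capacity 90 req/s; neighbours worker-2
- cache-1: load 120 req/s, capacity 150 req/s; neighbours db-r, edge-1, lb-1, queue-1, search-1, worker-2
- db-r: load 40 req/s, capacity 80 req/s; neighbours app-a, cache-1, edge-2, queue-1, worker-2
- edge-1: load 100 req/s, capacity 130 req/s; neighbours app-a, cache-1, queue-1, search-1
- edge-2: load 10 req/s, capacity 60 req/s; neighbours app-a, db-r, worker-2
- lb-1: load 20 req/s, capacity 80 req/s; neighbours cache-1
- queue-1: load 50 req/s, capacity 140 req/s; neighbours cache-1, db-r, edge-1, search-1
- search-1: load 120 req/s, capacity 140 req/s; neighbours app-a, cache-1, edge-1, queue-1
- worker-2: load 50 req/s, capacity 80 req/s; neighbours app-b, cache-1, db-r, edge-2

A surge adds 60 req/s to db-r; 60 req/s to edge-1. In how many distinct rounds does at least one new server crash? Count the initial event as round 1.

4

Round 1 — db-r at 100 > 80; edge-1 at 160 > 130. db-r, edge-1 crash.
  db-r sheds 100 req/s to app-a, cache-1, edge-2, queue-1, worker-2: 20 each.
    app-a: 30+20 = 50 ≤ 80
    cache-1: 120+20 = 140 ≤ 150
    edge-2: 10+20 = 30 ≤ 60
    queue-1: 50+20 = 70 ≤ 140
    worker-2: 50+20 = 70 ≤ 80
  edge-1 sheds 160 req/s to app-a, cache-1, queue-1, search-1: 40 each.
    app-a: 50+40 = 90 > 80
    cache-1: 140+40 = 180 > 150
    queue-1: 70+40 = 110 ≤ 140
    search-1: 120+40 = 160 > 140
Round 2 — app-a, cache-1, search-1 crash.
  app-a sheds 90 req/s to edge-2: 90 each.
    edge-2: 30+90 = 120 > 60
  cache-1 sheds 180 req/s to lb-1, queue-1, worker-2: 60 each.
    lb-1: 20+60 = 80 ≤ 80
    queue-1: 110+60 = 170 > 140
    worker-2: 70+60 = 130 > 80
  search-1 sheds 160 req/s to queue-1: 160 each.
    queue-1: 170+160 = 330 > 140
Round 3 — edge-2, queue-1, worker-2 crash.
  edge-2 sheds 120 req/s: no online neighbours, lost.
  queue-1 sheds 330 req/s: no online neighbours, lost.
  worker-2 sheds 130 req/s to app-b: 130 each.
    app-b: 50+130 = 180 > 90
Round 4 — app-b crashes.
  app-b sheds 180 req/s: no online neighbours, lost.
No further crashes.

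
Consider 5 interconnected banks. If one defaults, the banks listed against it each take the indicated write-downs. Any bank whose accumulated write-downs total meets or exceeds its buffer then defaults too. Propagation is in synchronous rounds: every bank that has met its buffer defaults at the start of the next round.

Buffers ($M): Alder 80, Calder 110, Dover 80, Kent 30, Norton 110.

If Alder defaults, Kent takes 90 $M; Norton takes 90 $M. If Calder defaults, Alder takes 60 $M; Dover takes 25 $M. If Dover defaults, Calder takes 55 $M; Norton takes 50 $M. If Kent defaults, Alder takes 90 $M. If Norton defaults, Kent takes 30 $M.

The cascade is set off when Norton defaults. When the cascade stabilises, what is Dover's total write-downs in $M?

Round 1 — Norton defaults (initial).
  Kent: +30 → 30 ≥ 30
Round 2 — Kent defaults.
  Alder: +90 → 90 ≥ 80
Round 3 — Alder defaults.
No further defaults.

0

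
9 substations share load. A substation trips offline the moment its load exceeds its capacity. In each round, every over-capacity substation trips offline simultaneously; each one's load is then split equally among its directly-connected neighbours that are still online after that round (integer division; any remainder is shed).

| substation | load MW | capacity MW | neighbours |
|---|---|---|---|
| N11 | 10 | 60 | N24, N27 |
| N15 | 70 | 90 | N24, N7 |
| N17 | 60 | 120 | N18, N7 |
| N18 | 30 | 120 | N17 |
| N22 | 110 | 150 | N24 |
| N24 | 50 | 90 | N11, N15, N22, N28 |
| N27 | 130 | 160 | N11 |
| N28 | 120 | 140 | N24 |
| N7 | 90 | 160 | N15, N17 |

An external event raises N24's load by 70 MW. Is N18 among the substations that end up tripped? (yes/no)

yes

Round 1 — N24 at 120 > 90. N24 trips offline.
  N24 sheds 120 MW to N11, N15, N22, N28: 30 each.
    N11: 10+30 = 40 ≤ 60
    N15: 70+30 = 100 > 90
    N22: 110+30 = 140 ≤ 150
    N28: 120+30 = 150 > 140
Round 2 — N15, N28 trip offline.
  N15 sheds 100 MW to N7: 100 each.
    N7: 90+100 = 190 > 160
  N28 sheds 150 MW: no online neighbours, lost.
Round 3 — N7 trips offline.
  N7 sheds 190 MW to N17: 190 each.
    N17: 60+190 = 250 > 120
Round 4 — N17 trips offline.
  N17 sheds 250 MW to N18: 250 each.
    N18: 30+250 = 280 > 120
Round 5 — N18 trips offline.
  N18 sheds 280 MW: no online neighbours, lost.
No further trips.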